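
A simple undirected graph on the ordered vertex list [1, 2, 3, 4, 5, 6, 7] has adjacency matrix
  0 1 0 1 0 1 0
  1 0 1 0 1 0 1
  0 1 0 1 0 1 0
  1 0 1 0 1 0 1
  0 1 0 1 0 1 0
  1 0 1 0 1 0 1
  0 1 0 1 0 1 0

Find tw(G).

3

A width-3 tree decomposition is:
Bags: B1 = {1, 2, 4, 6}  B2 = {2, 4, 5, 6}  B3 = {2, 3, 4, 6}  B4 = {2, 4, 6, 7}
Tree: B1–B2, B2–B3, B3–B4
Each bag holds 4 vertices, so the decomposition has width 3, which upper-bounds the treewidth. For the lower bound: the 4 vertex sets {1,2}, {5,6}, {4}, {3} are disjoint, each induces a connected subgraph, and every pair is joined by at least one edge of G. Contracting each set to a single vertex therefore yields K_{4} as a minor, and since treewidth is minor-monotone, tw(G) ≥ tw(K_{4}) = 3. The upper and lower bounds meet at 3, so that is the treewidth.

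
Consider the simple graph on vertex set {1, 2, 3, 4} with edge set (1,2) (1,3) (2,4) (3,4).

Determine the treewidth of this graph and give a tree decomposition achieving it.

Treewidth 2.
One optimal decomposition is:
Bags: B1 = {1, 2, 4}  B2 = {1, 3, 4}
Tree: B1–B2

Each bag holds 3 vertices, so the decomposition has width 2, which upper-bounds the treewidth. Since 1–2–4–3–1 is a cycle in G, G is not acyclic. Forests are exactly the graphs of treewidth ≤ 1, so tw(G) ≥ 2. The upper and lower bounds meet at 2, so that is the treewidth.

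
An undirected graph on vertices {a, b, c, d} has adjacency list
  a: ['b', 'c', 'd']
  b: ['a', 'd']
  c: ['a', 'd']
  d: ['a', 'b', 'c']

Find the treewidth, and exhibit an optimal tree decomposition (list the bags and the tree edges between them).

Treewidth 2.
Bags: B1 = {a, b, d}  B2 = {a, c, d}
Tree: B1–B2

Every bag has size at most 3, so the width is 3 − 1 = 2 and tw(G) ≤ 2. Conversely, {a, c, d} is a clique of size 3, and the vertices of any clique must share a bag in every tree decomposition; so some bag has ≥ 3 vertices and tw(G) ≥ 2. Combining the bounds, tw(G) = 2.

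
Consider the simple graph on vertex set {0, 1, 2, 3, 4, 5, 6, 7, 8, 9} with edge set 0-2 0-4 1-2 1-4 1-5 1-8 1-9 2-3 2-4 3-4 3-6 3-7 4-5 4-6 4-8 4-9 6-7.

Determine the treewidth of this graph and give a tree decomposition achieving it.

Treewidth 2.
Bags: B1 = {0, 2, 4}  B2 = {2, 3, 4}  B3 = {1, 2, 4}  B4 = {1, 4, 8}  B5 = {1, 4, 5}  B6 = {1, 4, 9}  B7 = {3, 4, 6}  B8 = {3, 6, 7}
Tree: B1–B2, B1–B3, B3–B4, B3–B5, B4–B6, B2–B7, B7–B8

The largest bag has 3 vertices, giving width 2; this decomposition certifies tw(G) ≤ 2. Conversely, {0, 2, 4} is a clique of size 3, and the vertices of any clique must share a bag in every tree decomposition; so some bag has ≥ 3 vertices and tw(G) ≥ 2. Therefore the treewidth is 2.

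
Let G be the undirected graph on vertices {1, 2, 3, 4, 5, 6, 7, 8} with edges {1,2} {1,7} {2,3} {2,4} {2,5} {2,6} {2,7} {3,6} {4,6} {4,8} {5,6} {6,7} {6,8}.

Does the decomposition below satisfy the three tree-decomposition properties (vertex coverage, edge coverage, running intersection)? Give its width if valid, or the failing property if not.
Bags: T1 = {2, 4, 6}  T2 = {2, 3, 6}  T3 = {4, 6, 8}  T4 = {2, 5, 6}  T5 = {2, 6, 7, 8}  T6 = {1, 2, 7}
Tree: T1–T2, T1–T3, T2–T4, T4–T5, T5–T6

No — bags containing vertex 8 are not connected in the tree.

A tree decomposition must satisfy three properties: every vertex lies in some bag; for every edge, both endpoints lie together in some bag; and for every vertex, the bags containing it form a connected subtree. Here bags containing vertex 8 are not connected in the tree, so the decomposition is invalid.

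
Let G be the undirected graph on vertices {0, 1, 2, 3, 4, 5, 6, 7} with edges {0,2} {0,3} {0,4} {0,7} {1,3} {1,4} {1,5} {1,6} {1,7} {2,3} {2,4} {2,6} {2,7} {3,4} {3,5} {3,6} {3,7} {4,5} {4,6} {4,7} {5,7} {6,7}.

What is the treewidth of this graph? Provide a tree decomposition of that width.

Treewidth 4.
Bags: B1 = {1, 3, 4, 6, 7}  B2 = {1, 3, 4, 5, 7}  B3 = {2, 3, 4, 6, 7}  B4 = {0, 2, 3, 4, 7}
Tree: B1–B2, B1–B3, B3–B4

Each bag holds 5 vertices, so the decomposition has width 4, which upper-bounds the treewidth. On the other hand G contains the 5-clique {0, 2, 3, 4, 7}. A clique must lie in a single bag of any decomposition, so no decomposition can have width below 4. The upper and lower bounds meet at 4, so that is the treewidth.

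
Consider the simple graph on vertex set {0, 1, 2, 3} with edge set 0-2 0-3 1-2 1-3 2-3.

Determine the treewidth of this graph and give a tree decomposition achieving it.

Treewidth 2.
Bags: B1 = {0, 2, 3}  B2 = {1, 2, 3}
Tree: B1–B2

Every bag has size at most 3, so the width is 3 − 1 = 2 and tw(G) ≤ 2. On the other hand G contains the 3-clique {0, 2, 3}. A clique must lie in a single bag of any decomposition, so no decomposition can have width below 2. Combining the bounds, tw(G) = 2.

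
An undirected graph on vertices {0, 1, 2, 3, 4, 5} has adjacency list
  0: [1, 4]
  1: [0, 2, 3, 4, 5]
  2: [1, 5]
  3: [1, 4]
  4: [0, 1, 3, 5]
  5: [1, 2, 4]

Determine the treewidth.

A width-2 tree decomposition is:
Bags: B1 = {1, 4, 5}  B2 = {1, 3, 4}  B3 = {1, 2, 5}  B4 = {0, 1, 4}
Tree: B1–B2, B1–B3, B2–B4
The largest bag has 3 vertices, giving width 2; this decomposition certifies tw(G) ≤ 2. On the other hand G contains the 3-clique {1, 2, 5}. A clique must lie in a single bag of any decomposition, so no decomposition can have width below 2. Hence tw(G) = 2 exactly.

2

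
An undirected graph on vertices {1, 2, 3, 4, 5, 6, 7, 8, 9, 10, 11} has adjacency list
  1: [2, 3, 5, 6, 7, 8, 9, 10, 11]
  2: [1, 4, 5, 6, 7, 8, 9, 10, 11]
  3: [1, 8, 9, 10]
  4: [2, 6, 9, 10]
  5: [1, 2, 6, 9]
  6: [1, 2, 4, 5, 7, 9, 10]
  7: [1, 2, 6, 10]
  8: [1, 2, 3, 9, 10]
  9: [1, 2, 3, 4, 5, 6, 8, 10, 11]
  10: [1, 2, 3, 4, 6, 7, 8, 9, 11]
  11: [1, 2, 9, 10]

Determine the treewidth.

4

A width-4 tree decomposition is:
Bags: B1 = {1, 3, 8, 9, 10}  B2 = {1, 2, 8, 9, 10}  B3 = {1, 2, 6, 9, 10}  B4 = {2, 4, 6, 9, 10}  B5 = {1, 2, 6, 7, 10}  B6 = {1, 2, 5, 6, 9}  B7 = {1, 2, 9, 10, 11}
Tree: B1–B2, B2–B3, B3–B4, B3–B5, B3–B6, B2–B7
The largest bag has 5 vertices, giving width 4; this decomposition certifies tw(G) ≤ 4. Conversely, {1, 2, 8, 9, 10} is a clique of size 5, and the vertices of any clique must share a bag in every tree decomposition; so some bag has ≥ 5 vertices and tw(G) ≥ 4. Therefore the treewidth is 4.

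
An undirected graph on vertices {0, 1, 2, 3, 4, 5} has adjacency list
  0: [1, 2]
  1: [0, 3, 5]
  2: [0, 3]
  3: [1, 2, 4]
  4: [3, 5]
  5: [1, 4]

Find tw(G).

A width-2 tree decomposition is:
Bags: B1 = {3, 4, 5}  B2 = {1, 3, 5}  B3 = {1, 2, 3}  B4 = {0, 1, 2}
Tree: B1–B2, B2–B3, B3–B4
Each bag holds 3 vertices, so the decomposition has width 2, which upper-bounds the treewidth. The edges 4–5–1–3–4 form a cycle, so G is not a tree and its treewidth is at least 2. The upper and lower bounds meet at 2, so that is the treewidth.

2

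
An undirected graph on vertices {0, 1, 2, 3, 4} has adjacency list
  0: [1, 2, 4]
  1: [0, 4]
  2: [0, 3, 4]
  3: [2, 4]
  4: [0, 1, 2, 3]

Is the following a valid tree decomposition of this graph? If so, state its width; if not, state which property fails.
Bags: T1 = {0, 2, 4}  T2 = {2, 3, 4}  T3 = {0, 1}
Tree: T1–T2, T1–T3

A tree decomposition must satisfy three properties: every vertex lies in some bag; for every edge, both endpoints lie together in some bag; and for every vertex, the bags containing it form a connected subtree. Here edge (4,1) lies in no bag, so the decomposition is invalid.

No — edge (4,1) lies in no bag.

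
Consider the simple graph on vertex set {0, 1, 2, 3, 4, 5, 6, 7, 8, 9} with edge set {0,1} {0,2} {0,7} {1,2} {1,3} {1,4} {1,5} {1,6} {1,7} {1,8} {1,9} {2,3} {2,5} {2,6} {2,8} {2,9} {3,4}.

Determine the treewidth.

2

A width-2 tree decomposition is:
Bags: B1 = {1, 2, 6}  B2 = {1, 2, 5}  B3 = {0, 1, 2}  B4 = {0, 1, 7}  B5 = {1, 2, 3}  B6 = {1, 2, 9}  B7 = {1, 3, 4}  B8 = {1, 2, 8}
Tree: B1–B2, B2–B3, B3–B4, B1–B5, B5–B6, B5–B7, B5–B8
Each bag holds 3 vertices, so the decomposition has width 2, which upper-bounds the treewidth. Conversely, {0, 1, 2} is a clique of size 3, and the vertices of any clique must share a bag in every tree decomposition; so some bag has ≥ 3 vertices and tw(G) ≥ 2. Therefore the treewidth is 2.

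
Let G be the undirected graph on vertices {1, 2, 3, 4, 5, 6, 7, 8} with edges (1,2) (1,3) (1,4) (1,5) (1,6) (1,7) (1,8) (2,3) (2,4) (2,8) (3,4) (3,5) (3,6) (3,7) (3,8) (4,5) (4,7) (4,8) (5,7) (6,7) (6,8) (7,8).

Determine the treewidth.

A width-4 tree decomposition is:
Bags: B1 = {1, 3, 6, 7, 8}  B2 = {1, 3, 4, 7, 8}  B3 = {1, 3, 4, 5, 7}  B4 = {1, 2, 3, 4, 8}
Tree: B1–B2, B2–B3, B2–B4
Each bag holds 5 vertices, so the decomposition has width 4, which upper-bounds the treewidth. On the other hand G contains the 5-clique {1, 2, 3, 4, 8}. A clique must lie in a single bag of any decomposition, so no decomposition can have width below 4. The upper and lower bounds meet at 4, so that is the treewidth.

4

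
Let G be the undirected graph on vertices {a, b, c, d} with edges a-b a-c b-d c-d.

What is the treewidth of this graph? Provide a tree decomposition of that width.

Every bag has size at most 3, so the width is 3 − 1 = 2 and tw(G) ≤ 2. The edges b–d–c–a–b form a cycle, so G is not a tree and its treewidth is at least 2. Combining the bounds, tw(G) = 2.

Treewidth 2.
One optimal decomposition is:
Bags: B1 = {b, c, d}  B2 = {a, b, c}
Tree: B1–B2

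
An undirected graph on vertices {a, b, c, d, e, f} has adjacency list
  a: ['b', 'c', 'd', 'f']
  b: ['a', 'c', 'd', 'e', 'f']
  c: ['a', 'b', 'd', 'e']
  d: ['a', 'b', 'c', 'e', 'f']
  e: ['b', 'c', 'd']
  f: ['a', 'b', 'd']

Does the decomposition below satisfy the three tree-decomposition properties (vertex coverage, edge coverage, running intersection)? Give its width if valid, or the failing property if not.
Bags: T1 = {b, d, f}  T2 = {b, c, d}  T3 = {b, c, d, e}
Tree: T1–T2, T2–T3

A tree decomposition must satisfy three properties: every vertex lies in some bag; for every edge, both endpoints lie together in some bag; and for every vertex, the bags containing it form a connected subtree. Here vertex a appears in no bag, so the decomposition is invalid.

No — vertex a appears in no bag.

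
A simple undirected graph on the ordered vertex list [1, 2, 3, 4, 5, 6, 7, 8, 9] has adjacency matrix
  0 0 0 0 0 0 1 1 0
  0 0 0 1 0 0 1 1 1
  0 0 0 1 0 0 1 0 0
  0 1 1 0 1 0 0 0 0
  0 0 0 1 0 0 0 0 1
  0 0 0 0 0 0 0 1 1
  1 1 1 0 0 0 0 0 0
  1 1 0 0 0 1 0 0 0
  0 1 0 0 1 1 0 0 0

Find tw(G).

3

A width-3 tree decomposition is:
Bags: B1 = {1, 3, 4, 7}  B2 = {1, 2, 4, 7}  B3 = {1, 2, 4, 8}  B4 = {2, 4, 5, 8}  B5 = {2, 5, 8, 9}  B6 = {5, 6, 8, 9}
Tree: B1–B2, B2–B3, B3–B4, B4–B5, B5–B6
Each bag holds 4 vertices, so the decomposition has width 3, which upper-bounds the treewidth. For the lower bound: the 4 vertex sets {1,3,7}, {4}, {2}, {5,6,8,9} are disjoint, each induces a connected subgraph, and every pair is joined by at least one edge of G. Contracting each set to a single vertex therefore yields K_{4} as a minor, and since treewidth is minor-monotone, tw(G) ≥ tw(K_{4}) = 3. The upper and lower bounds meet at 3, so that is the treewidth.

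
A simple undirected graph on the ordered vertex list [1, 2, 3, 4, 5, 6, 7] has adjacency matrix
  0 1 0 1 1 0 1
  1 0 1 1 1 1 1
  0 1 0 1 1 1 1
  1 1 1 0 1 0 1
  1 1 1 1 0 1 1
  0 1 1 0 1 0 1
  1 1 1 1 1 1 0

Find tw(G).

A width-4 tree decomposition is:
Bags: B1 = {2, 3, 4, 5, 7}  B2 = {2, 3, 5, 6, 7}  B3 = {1, 2, 4, 5, 7}
Tree: B1–B2, B1–B3
Each bag holds 5 vertices, so the decomposition has width 4, which upper-bounds the treewidth. On the other hand G contains the 5-clique {1, 2, 4, 5, 7}. A clique must lie in a single bag of any decomposition, so no decomposition can have width below 4. Therefore the treewidth is 4.

4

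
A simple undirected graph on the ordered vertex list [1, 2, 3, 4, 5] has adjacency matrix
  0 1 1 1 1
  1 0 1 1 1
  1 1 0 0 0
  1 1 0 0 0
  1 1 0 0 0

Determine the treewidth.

2

A width-2 tree decomposition is:
Bags: B1 = {1, 2, 3}  B2 = {1, 2, 5}  B3 = {1, 2, 4}
Tree: B1–B2, B1–B3
The largest bag has 3 vertices, giving width 2; this decomposition certifies tw(G) ≤ 2. Conversely, {1, 2, 3} is a clique of size 3, and the vertices of any clique must share a bag in every tree decomposition; so some bag has ≥ 3 vertices and tw(G) ≥ 2. Hence tw(G) = 2 exactly.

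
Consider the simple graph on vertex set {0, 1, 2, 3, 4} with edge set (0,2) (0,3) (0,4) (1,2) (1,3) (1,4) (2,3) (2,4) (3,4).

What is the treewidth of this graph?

A width-3 tree decomposition is:
Bags: B1 = {0, 2, 3, 4}  B2 = {1, 2, 3, 4}
Tree: B1–B2
The largest bag has 4 vertices, giving width 3; this decomposition certifies tw(G) ≤ 3. On the other hand G contains the 4-clique {0, 2, 3, 4}. A clique must lie in a single bag of any decomposition, so no decomposition can have width below 3. The upper and lower bounds meet at 3, so that is the treewidth.

3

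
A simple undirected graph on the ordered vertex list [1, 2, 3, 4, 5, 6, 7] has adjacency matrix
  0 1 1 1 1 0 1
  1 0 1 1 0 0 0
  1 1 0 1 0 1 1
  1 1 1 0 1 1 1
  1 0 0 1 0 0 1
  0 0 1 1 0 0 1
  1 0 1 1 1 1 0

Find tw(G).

A width-3 tree decomposition is:
Bags: B1 = {1, 4, 5, 7}  B2 = {1, 3, 4, 7}  B3 = {3, 4, 6, 7}  B4 = {1, 2, 3, 4}
Tree: B1–B2, B2–B3, B2–B4
The largest bag has 4 vertices, giving width 3; this decomposition certifies tw(G) ≤ 3. Conversely, {1, 2, 3, 4} is a clique of size 4, and the vertices of any clique must share a bag in every tree decomposition; so some bag has ≥ 4 vertices and tw(G) ≥ 3. Hence tw(G) = 3 exactly.

3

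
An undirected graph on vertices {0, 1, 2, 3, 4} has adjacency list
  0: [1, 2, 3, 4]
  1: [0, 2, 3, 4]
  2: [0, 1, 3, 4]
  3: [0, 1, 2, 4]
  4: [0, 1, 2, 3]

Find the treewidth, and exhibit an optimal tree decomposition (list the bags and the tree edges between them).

With just one bag of size 5, the width is 5 − 1 = 4, so tw(G) ≤ 4. Conversely, {0, 1, 2, 3, 4} is a clique of size 5, and the vertices of any clique must share a bag in every tree decomposition; so some bag has ≥ 5 vertices and tw(G) ≥ 4. The upper and lower bounds meet at 4, so that is the treewidth.

Treewidth 4.
One such decomposition:
Bags: B1 = {0, 1, 2, 3, 4}
Tree: (single bag)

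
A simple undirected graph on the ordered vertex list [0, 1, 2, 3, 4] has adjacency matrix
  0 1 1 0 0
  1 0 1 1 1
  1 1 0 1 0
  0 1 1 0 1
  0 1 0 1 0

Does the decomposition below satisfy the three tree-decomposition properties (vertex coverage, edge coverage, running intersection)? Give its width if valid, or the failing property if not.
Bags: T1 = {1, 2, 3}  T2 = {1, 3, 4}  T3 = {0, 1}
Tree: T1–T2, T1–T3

A tree decomposition must satisfy three properties: every vertex lies in some bag; for every edge, both endpoints lie together in some bag; and for every vertex, the bags containing it form a connected subtree. Here edge (2,0) lies in no bag, so the decomposition is invalid.

No — edge (2,0) lies in no bag.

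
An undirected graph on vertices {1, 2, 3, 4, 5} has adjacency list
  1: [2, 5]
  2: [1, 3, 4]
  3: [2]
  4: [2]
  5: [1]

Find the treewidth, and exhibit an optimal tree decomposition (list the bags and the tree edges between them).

Every bag has size at most 2, so the width is 2 − 1 = 1 and tw(G) ≤ 1. Any graph with an edge has treewidth ≥ 1, and G has the edge 2–3. Therefore the treewidth is 1.

Treewidth 1.
Bags: B1 = {2, 3}  B2 = {2, 4}  B3 = {1, 2}  B4 = {1, 5}
Tree: B1–B2, B2–B3, B3–B4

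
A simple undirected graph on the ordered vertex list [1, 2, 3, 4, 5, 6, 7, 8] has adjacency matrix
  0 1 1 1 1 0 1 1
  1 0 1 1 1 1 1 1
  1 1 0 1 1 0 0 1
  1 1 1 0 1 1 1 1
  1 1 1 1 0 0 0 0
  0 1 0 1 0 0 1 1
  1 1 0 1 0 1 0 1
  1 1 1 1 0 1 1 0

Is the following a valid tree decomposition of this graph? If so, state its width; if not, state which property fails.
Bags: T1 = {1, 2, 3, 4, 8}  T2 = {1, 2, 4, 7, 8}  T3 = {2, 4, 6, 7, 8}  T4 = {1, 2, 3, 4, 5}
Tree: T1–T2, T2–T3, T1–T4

Vertex coverage: the bags together contain {1, 2, 3, 4, 5, 6, 7, 8}, the full vertex set. Edge coverage: each edge of G has both endpoints in at least one bag. Running intersection: for every vertex, the bags containing it form a connected subtree. All three properties hold, so this is a valid tree decomposition of width max|bag| − 1 = 4, and hence tw(G) ≤ 4.

Yes; width 4.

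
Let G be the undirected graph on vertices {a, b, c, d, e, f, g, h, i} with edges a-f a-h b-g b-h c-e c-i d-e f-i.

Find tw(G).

A width-1 tree decomposition is:
Bags: B1 = {b, g}  B2 = {b, h}  B3 = {a, h}  B4 = {a, f}  B5 = {f, i}  B6 = {c, i}  B7 = {c, e}  B8 = {d, e}
Tree: B1–B2, B2–B3, B3–B4, B4–B5, B5–B6, B6–B7, B7–B8
The largest bag has 2 vertices, giving width 1; this decomposition certifies tw(G) ≤ 1. G has an edge, so its treewidth is at least 1. The upper and lower bounds meet at 1, so that is the treewidth.

1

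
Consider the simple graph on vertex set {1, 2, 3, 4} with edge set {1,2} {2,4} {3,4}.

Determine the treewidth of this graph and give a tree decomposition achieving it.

Treewidth 1.
One such decomposition:
Bags: B1 = {3, 4}  B2 = {2, 4}  B3 = {1, 2}
Tree: B1–B2, B2–B3

The largest bag has 2 vertices, giving width 1; this decomposition certifies tw(G) ≤ 1. Any graph with an edge has treewidth ≥ 1, and G has the edge 3–4. Combining the bounds, tw(G) = 1.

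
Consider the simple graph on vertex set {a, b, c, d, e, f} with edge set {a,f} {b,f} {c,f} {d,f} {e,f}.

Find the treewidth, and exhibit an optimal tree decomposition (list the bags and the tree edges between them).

Treewidth 1.
Bags: B1 = {b, f}  B2 = {d, f}  B3 = {a, f}  B4 = {c, f}  B5 = {e, f}
Tree: B1–B2, B2–B3, B3–B4, B2–B5

The largest bag has 2 vertices, giving width 1; this decomposition certifies tw(G) ≤ 1. G has an edge, so its treewidth is at least 1. Combining the bounds, tw(G) = 1.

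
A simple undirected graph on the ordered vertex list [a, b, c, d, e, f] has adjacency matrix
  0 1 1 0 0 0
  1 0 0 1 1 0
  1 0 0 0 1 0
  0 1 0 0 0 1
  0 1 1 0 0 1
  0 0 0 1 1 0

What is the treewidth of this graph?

2

A width-2 tree decomposition is:
Bags: B1 = {a, c, e}  B2 = {a, b, e}  B3 = {b, e, f}  B4 = {b, d, f}
Tree: B1–B2, B2–B3, B3–B4
Every bag has size at most 3, so the width is 3 − 1 = 2 and tw(G) ≤ 2. The edges c–a–b–e–c form a cycle, so G is not a tree and its treewidth is at least 2. Combining the bounds, tw(G) = 2.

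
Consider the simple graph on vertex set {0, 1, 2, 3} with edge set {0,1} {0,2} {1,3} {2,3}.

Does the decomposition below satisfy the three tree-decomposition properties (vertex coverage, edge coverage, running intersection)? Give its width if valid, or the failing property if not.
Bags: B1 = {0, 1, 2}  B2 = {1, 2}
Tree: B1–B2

A tree decomposition must satisfy three properties: every vertex lies in some bag; for every edge, both endpoints lie together in some bag; and for every vertex, the bags containing it form a connected subtree. Here vertex 3 appears in no bag, so the decomposition is invalid.

No — vertex 3 appears in no bag.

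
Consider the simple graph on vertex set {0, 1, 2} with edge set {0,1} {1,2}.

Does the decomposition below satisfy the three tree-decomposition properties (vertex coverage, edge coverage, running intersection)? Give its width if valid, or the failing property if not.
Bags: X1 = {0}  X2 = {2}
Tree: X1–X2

A tree decomposition must satisfy three properties: every vertex lies in some bag; for every edge, both endpoints lie together in some bag; and for every vertex, the bags containing it form a connected subtree. Here vertex 1 appears in no bag, so the decomposition is invalid.

No — vertex 1 appears in no bag.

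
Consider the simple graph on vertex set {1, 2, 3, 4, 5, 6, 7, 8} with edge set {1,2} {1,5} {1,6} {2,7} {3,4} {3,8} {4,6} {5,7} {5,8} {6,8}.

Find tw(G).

A width-2 tree decomposition is:
Bags: B1 = {2, 5, 7}  B2 = {1, 2, 5}  B3 = {1, 5, 8}  B4 = {1, 6, 8}  B5 = {3, 6, 8}  B6 = {3, 4, 6}
Tree: B1–B2, B2–B3, B3–B4, B4–B5, B5–B6
Each bag holds 3 vertices, so the decomposition has width 2, which upper-bounds the treewidth. The edges 7–2–1–5–7 form a cycle, so G is not a tree and its treewidth is at least 2. Hence tw(G) = 2 exactly.

2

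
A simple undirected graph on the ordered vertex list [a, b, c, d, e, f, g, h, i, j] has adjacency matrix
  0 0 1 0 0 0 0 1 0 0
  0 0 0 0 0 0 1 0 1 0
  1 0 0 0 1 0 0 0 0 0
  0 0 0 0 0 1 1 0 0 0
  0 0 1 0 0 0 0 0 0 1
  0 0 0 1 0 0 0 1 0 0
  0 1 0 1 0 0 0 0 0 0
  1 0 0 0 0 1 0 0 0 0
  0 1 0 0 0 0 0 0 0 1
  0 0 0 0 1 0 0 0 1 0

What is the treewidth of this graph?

A width-2 tree decomposition is:
Bags: B1 = {d, f, g}  B2 = {b, f, g}  B3 = {b, f, i}  B4 = {f, i, j}  B5 = {e, f, j}  B6 = {c, e, f}  B7 = {a, c, f}  B8 = {a, f, h}
Tree: B1–B2, B2–B3, B3–B4, B4–B5, B5–B6, B6–B7, B7–B8
The largest bag has 3 vertices, giving width 2; this decomposition certifies tw(G) ≤ 2. Since f–d–g–b–i–j–e–c–a–h–f is a cycle in G, G is not acyclic. Forests are exactly the graphs of treewidth ≤ 1, so tw(G) ≥ 2. Combining the bounds, tw(G) = 2.

2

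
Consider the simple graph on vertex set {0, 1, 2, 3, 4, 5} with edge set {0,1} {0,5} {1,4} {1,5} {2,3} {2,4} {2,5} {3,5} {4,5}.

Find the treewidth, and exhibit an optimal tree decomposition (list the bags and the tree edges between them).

Treewidth 2.
One such decomposition:
Bags: B1 = {1, 4, 5}  B2 = {0, 1, 5}  B3 = {2, 4, 5}  B4 = {2, 3, 5}
Tree: B1–B2, B1–B3, B3–B4

Each bag holds 3 vertices, so the decomposition has width 2, which upper-bounds the treewidth. On the other hand G contains the 3-clique {0, 1, 5}. A clique must lie in a single bag of any decomposition, so no decomposition can have width below 2. Combining the bounds, tw(G) = 2.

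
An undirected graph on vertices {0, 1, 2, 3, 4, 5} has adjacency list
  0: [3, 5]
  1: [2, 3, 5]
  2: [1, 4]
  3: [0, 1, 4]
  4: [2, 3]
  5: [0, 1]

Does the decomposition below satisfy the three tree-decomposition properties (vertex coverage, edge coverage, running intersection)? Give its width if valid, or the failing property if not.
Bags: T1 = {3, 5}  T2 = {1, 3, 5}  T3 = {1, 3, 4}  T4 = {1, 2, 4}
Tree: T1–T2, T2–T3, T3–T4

A tree decomposition must satisfy three properties: every vertex lies in some bag; for every edge, both endpoints lie together in some bag; and for every vertex, the bags containing it form a connected subtree. Here vertex 0 appears in no bag, so the decomposition is invalid.

No — vertex 0 appears in no bag.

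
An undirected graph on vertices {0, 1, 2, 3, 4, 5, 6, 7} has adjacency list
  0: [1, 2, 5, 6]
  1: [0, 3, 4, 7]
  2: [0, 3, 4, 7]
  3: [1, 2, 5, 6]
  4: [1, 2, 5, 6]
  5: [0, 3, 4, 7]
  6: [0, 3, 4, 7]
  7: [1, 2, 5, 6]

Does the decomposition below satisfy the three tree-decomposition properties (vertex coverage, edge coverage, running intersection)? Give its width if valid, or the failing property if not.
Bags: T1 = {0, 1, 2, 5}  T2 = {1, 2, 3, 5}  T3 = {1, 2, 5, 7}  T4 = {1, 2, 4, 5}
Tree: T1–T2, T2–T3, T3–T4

No — vertex 6 appears in no bag.

A tree decomposition must satisfy three properties: every vertex lies in some bag; for every edge, both endpoints lie together in some bag; and for every vertex, the bags containing it form a connected subtree. Here vertex 6 appears in no bag, so the decomposition is invalid.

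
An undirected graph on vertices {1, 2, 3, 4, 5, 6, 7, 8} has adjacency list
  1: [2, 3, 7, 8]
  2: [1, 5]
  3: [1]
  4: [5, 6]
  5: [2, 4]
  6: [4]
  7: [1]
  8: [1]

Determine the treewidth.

1

A width-1 tree decomposition is:
Bags: B1 = {2, 5}  B2 = {4, 5}  B3 = {1, 2}  B4 = {1, 7}  B5 = {4, 6}  B6 = {1, 8}  B7 = {1, 3}
Tree: B1–B2, B1–B3, B3–B4, B2–B5, B4–B6, B4–B7
Every bag has size at most 2, so the width is 2 − 1 = 1 and tw(G) ≤ 1. Since G has at least one edge (e.g. 5–2), it is not an edgeless graph, so tw(G) ≥ 1. Hence tw(G) = 1 exactly.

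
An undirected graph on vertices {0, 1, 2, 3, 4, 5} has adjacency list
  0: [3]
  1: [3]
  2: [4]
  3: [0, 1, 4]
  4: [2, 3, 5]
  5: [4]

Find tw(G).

A width-1 tree decomposition is:
Bags: B1 = {2, 4}  B2 = {3, 4}  B3 = {1, 3}  B4 = {4, 5}  B5 = {0, 3}
Tree: B1–B2, B2–B3, B2–B4, B3–B5
Each bag holds 2 vertices, so the decomposition has width 1, which upper-bounds the treewidth. G has an edge, so its treewidth is at least 1. The upper and lower bounds meet at 1, so that is the treewidth.

1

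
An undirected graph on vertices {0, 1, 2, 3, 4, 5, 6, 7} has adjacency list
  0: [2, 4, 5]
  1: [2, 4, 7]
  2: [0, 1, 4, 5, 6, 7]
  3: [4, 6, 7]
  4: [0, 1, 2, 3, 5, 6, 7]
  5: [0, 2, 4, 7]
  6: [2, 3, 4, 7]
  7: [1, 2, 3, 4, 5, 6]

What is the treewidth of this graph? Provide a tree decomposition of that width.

Every bag has size at most 4, so the width is 4 − 1 = 3 and tw(G) ≤ 3. For the lower bound, the 4 vertices {0, 2, 4, 5} are pairwise adjacent, and any tree decomposition puts a clique entirely inside one bag — forcing width ≥ 3. Combining the bounds, tw(G) = 3.

Treewidth 3.
One optimal decomposition is:
Bags: B1 = {2, 4, 5, 7}  B2 = {1, 2, 4, 7}  B3 = {0, 2, 4, 5}  B4 = {2, 4, 6, 7}  B5 = {3, 4, 6, 7}
Tree: B1–B2, B1–B3, B1–B4, B4–B5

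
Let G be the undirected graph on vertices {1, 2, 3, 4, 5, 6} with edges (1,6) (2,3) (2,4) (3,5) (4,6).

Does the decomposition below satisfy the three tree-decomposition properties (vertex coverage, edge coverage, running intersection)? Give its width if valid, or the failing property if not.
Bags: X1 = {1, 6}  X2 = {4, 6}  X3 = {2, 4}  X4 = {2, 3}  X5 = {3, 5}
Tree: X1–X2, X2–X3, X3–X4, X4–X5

Yes; width 1.

Every vertex of G appears in some bag (union = {1, 2, 3, 4, 5, 6}); every edge is covered by a bag; and for each vertex v the set of bags containing v is connected in the bag tree. The decomposition is therefore valid. The largest bag has 2 vertices, so the width is 1.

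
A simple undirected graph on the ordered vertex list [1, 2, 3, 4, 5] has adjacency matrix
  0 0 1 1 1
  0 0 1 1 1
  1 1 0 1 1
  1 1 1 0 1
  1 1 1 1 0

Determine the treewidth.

3

A width-3 tree decomposition is:
Bags: B1 = {2, 3, 4, 5}  B2 = {1, 3, 4, 5}
Tree: B1–B2
Every bag has size at most 4, so the width is 4 − 1 = 3 and tw(G) ≤ 3. For the lower bound, the 4 vertices {1, 3, 4, 5} are pairwise adjacent, and any tree decomposition puts a clique entirely inside one bag — forcing width ≥ 3. The upper and lower bounds meet at 3, so that is the treewidth.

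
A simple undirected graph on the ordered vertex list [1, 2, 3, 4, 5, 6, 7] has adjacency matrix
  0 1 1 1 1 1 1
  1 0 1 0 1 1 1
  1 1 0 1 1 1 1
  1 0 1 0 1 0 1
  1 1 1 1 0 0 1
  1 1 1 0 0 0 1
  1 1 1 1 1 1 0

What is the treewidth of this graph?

4

A width-4 tree decomposition is:
Bags: B1 = {1, 2, 3, 6, 7}  B2 = {1, 2, 3, 5, 7}  B3 = {1, 3, 4, 5, 7}
Tree: B1–B2, B2–B3
The largest bag has 5 vertices, giving width 4; this decomposition certifies tw(G) ≤ 4. For the lower bound, the 5 vertices {1, 2, 3, 5, 7} are pairwise adjacent, and any tree decomposition puts a clique entirely inside one bag — forcing width ≥ 4. The upper and lower bounds meet at 4, so that is the treewidth.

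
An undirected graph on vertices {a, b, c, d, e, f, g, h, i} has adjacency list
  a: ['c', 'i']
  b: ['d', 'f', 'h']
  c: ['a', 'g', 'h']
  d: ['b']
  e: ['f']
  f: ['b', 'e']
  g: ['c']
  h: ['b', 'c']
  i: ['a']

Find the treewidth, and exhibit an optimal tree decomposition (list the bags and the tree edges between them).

Treewidth 1.
One such decomposition:
Bags: B1 = {c, h}  B2 = {a, c}  B3 = {b, h}  B4 = {a, i}  B5 = {b, d}  B6 = {b, f}  B7 = {e, f}  B8 = {c, g}
Tree: B1–B2, B1–B3, B2–B4, B3–B5, B3–B6, B6–B7, B1–B8

Each bag holds 2 vertices, so the decomposition has width 1, which upper-bounds the treewidth. G has an edge, so its treewidth is at least 1. The upper and lower bounds meet at 1, so that is the treewidth.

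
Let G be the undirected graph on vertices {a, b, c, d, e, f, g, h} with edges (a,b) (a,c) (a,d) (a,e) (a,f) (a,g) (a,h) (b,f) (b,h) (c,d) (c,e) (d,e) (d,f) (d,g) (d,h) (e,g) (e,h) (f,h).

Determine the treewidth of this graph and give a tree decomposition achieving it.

Treewidth 3.
One such decomposition:
Bags: B1 = {a, d, e, h}  B2 = {a, c, d, e}  B3 = {a, d, f, h}  B4 = {a, d, e, g}  B5 = {a, b, f, h}
Tree: B1–B2, B1–B3, B2–B4, B3–B5

Each bag holds 4 vertices, so the decomposition has width 3, which upper-bounds the treewidth. Conversely, {a, d, e, g} is a clique of size 4, and the vertices of any clique must share a bag in every tree decomposition; so some bag has ≥ 4 vertices and tw(G) ≥ 3. Hence tw(G) = 3 exactly.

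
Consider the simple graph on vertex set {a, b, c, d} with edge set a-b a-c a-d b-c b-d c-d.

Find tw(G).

3

A width-3 tree decomposition is:
Bags: B1 = {a, b, c, d}
Tree: (single bag)
With just one bag of size 4, the width is 4 − 1 = 3, so tw(G) ≤ 3. For the lower bound, the 4 vertices {a, b, c, d} are pairwise adjacent, and any tree decomposition puts a clique entirely inside one bag — forcing width ≥ 3. Therefore the treewidth is 3.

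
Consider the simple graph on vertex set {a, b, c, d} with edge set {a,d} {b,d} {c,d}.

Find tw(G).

A width-1 tree decomposition is:
Bags: B1 = {c, d}  B2 = {a, d}  B3 = {b, d}
Tree: B1–B2, B2–B3
Every bag has size at most 2, so the width is 2 − 1 = 1 and tw(G) ≤ 1. G has an edge, so its treewidth is at least 1. Therefore the treewidth is 1.

1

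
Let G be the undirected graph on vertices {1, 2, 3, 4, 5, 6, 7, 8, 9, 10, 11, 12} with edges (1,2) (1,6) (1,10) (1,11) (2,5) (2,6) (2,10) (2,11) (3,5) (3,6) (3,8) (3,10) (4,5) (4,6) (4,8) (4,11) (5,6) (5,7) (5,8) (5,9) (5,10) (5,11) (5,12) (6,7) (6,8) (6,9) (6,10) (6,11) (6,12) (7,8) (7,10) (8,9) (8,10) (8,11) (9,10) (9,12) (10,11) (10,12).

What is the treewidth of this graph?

A width-4 tree decomposition is:
Bags: B1 = {2, 5, 6, 10, 11}  B2 = {1, 2, 6, 10, 11}  B3 = {5, 6, 8, 10, 11}  B4 = {5, 6, 7, 8, 10}  B5 = {5, 6, 8, 9, 10}  B6 = {5, 6, 9, 10, 12}  B7 = {3, 5, 6, 8, 10}  B8 = {4, 5, 6, 8, 11}
Tree: B1–B2, B1–B3, B3–B4, B3–B5, B5–B6, B3–B7, B3–B8
The largest bag has 5 vertices, giving width 4; this decomposition certifies tw(G) ≤ 4. Conversely, {1, 2, 6, 10, 11} is a clique of size 5, and the vertices of any clique must share a bag in every tree decomposition; so some bag has ≥ 5 vertices and tw(G) ≥ 4. Hence tw(G) = 4 exactly.

4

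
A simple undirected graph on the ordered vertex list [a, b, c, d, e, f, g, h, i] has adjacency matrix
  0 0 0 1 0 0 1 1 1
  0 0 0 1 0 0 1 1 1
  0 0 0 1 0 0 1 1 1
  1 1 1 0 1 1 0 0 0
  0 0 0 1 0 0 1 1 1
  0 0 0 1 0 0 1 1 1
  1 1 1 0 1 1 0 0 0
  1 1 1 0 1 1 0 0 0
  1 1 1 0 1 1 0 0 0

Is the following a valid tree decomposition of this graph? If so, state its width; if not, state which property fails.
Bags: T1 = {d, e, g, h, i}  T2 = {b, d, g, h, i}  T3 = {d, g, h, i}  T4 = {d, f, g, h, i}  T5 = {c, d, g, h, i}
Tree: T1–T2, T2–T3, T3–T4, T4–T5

No — vertex a appears in no bag.

A tree decomposition must satisfy three properties: every vertex lies in some bag; for every edge, both endpoints lie together in some bag; and for every vertex, the bags containing it form a connected subtree. Here vertex a appears in no bag, so the decomposition is invalid.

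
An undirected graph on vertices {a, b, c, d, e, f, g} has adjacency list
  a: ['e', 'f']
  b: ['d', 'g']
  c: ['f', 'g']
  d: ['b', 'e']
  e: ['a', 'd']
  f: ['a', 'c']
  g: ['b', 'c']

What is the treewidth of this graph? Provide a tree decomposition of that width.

Every bag has size at most 3, so the width is 3 − 1 = 2 and tw(G) ≤ 2. The edges g–c–f–a–e–d–b–g form a cycle, so G is not a tree and its treewidth is at least 2. Therefore the treewidth is 2.

Treewidth 2.
One such decomposition:
Bags: B1 = {c, f, g}  B2 = {a, f, g}  B3 = {a, e, g}  B4 = {d, e, g}  B5 = {b, d, g}
Tree: B1–B2, B2–B3, B3–B4, B4–B5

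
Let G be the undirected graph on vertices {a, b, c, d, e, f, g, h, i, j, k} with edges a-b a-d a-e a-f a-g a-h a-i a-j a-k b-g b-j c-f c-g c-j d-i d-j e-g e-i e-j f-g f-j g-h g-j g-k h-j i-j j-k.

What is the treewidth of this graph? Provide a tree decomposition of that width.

Each bag holds 4 vertices, so the decomposition has width 3, which upper-bounds the treewidth. Conversely, {c, f, g, j} is a clique of size 4, and the vertices of any clique must share a bag in every tree decomposition; so some bag has ≥ 4 vertices and tw(G) ≥ 3. Hence tw(G) = 3 exactly.

Treewidth 3.
One optimal decomposition is:
Bags: B1 = {a, e, i, j}  B2 = {a, e, g, j}  B3 = {a, d, i, j}  B4 = {a, g, h, j}  B5 = {a, b, g, j}  B6 = {a, f, g, j}  B7 = {c, f, g, j}  B8 = {a, g, j, k}
Tree: B1–B2, B1–B3, B2–B4, B2–B5, B2–B6, B6–B7, B4–B8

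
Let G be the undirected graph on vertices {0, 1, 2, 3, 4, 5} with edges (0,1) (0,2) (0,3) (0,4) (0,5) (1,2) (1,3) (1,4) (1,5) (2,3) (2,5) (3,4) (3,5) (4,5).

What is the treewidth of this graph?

4

A width-4 tree decomposition is:
Bags: B1 = {0, 1, 3, 4, 5}  B2 = {0, 1, 2, 3, 5}
Tree: B1–B2
Every bag has size at most 5, so the width is 5 − 1 = 4 and tw(G) ≤ 4. For the lower bound, the 5 vertices {0, 1, 2, 3, 5} are pairwise adjacent, and any tree decomposition puts a clique entirely inside one bag — forcing width ≥ 4. Combining the bounds, tw(G) = 4.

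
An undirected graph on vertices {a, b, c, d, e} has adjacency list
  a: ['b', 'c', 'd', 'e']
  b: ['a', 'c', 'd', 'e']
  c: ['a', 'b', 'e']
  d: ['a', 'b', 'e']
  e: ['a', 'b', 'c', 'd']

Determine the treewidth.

A width-3 tree decomposition is:
Bags: B1 = {a, b, c, e}  B2 = {a, b, d, e}
Tree: B1–B2
Every bag has size at most 4, so the width is 4 − 1 = 3 and tw(G) ≤ 3. On the other hand G contains the 4-clique {a, b, d, e}. A clique must lie in a single bag of any decomposition, so no decomposition can have width below 3. Combining the bounds, tw(G) = 3.

3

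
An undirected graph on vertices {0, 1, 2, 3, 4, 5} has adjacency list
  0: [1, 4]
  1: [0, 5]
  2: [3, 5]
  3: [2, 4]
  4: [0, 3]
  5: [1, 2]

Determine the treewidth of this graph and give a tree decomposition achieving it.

Treewidth 2.
One optimal decomposition is:
Bags: B1 = {0, 1, 5}  B2 = {0, 4, 5}  B3 = {3, 4, 5}  B4 = {2, 3, 5}
Tree: B1–B2, B2–B3, B3–B4

Every bag has size at most 3, so the width is 3 − 1 = 2 and tw(G) ≤ 2. Since 5–1–0–4–3–2–5 is a cycle in G, G is not acyclic. Forests are exactly the graphs of treewidth ≤ 1, so tw(G) ≥ 2. Hence tw(G) = 2 exactly.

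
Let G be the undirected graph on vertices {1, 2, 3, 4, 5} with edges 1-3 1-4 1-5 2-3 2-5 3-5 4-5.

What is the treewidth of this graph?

2

A width-2 tree decomposition is:
Bags: B1 = {1, 4, 5}  B2 = {1, 3, 5}  B3 = {2, 3, 5}
Tree: B1–B2, B2–B3
Every bag has size at most 3, so the width is 3 − 1 = 2 and tw(G) ≤ 2. Conversely, {1, 3, 5} is a clique of size 3, and the vertices of any clique must share a bag in every tree decomposition; so some bag has ≥ 3 vertices and tw(G) ≥ 2. Combining the bounds, tw(G) = 2.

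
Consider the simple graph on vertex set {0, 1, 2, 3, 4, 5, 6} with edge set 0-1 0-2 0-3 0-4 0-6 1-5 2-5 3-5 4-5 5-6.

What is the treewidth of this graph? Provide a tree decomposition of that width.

Treewidth 2.
One optimal decomposition is:
Bags: B1 = {0, 4, 5}  B2 = {0, 1, 5}  B3 = {0, 2, 5}  B4 = {0, 5, 6}  B5 = {0, 3, 5}
Tree: B1–B2, B2–B3, B3–B4, B4–B5

Every bag has size at most 3, so the width is 3 − 1 = 2 and tw(G) ≤ 2. Since 0–4–5–1–0 is a cycle in G, G is not acyclic. Forests are exactly the graphs of treewidth ≤ 1, so tw(G) ≥ 2. Therefore the treewidth is 2.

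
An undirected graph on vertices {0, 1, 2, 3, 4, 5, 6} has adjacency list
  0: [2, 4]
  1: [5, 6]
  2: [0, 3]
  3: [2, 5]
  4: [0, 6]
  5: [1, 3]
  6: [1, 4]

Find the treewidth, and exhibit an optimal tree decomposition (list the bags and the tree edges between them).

The largest bag has 3 vertices, giving width 2; this decomposition certifies tw(G) ≤ 2. The edges 1–5–3–2–0–4–6–1 form a cycle, so G is not a tree and its treewidth is at least 2. Hence tw(G) = 2 exactly.

Treewidth 2.
One such decomposition:
Bags: B1 = {1, 3, 5}  B2 = {1, 2, 3}  B3 = {0, 1, 2}  B4 = {0, 1, 4}  B5 = {1, 4, 6}
Tree: B1–B2, B2–B3, B3–B4, B4–B5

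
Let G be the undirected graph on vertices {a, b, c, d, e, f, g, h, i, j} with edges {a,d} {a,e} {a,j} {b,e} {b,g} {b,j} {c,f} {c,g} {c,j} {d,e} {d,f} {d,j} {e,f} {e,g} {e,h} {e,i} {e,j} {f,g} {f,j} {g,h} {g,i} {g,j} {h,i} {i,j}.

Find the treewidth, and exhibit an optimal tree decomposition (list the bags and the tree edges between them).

Each bag holds 4 vertices, so the decomposition has width 3, which upper-bounds the treewidth. Conversely, {d, e, f, j} is a clique of size 4, and the vertices of any clique must share a bag in every tree decomposition; so some bag has ≥ 4 vertices and tw(G) ≥ 3. Hence tw(G) = 3 exactly.

Treewidth 3.
One such decomposition:
Bags: B1 = {b, e, g, j}  B2 = {e, f, g, j}  B3 = {d, e, f, j}  B4 = {e, g, i, j}  B5 = {c, f, g, j}  B6 = {a, d, e, j}  B7 = {e, g, h, i}
Tree: B1–B2, B2–B3, B2–B4, B2–B5, B3–B6, B4–B7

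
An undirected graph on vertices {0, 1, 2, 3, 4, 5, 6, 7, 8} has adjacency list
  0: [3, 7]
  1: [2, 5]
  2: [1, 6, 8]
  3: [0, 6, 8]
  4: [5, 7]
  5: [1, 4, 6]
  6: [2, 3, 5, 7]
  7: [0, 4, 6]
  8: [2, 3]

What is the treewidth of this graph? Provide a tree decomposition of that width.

Treewidth 3.
One such decomposition:
Bags: B1 = {1, 2, 5, 8}  B2 = {2, 5, 6, 8}  B3 = {3, 5, 6, 8}  B4 = {3, 4, 5, 6}  B5 = {3, 4, 6, 7}  B6 = {0, 3, 4, 7}
Tree: B1–B2, B2–B3, B3–B4, B4–B5, B5–B6

Every bag has size at most 4, so the width is 4 − 1 = 3 and tw(G) ≤ 3. For the lower bound: the 4 vertex sets {1,2,8}, {5}, {6}, {0,3,4,7} are disjoint, each induces a connected subgraph, and every pair is joined by at least one edge of G. Contracting each set to a single vertex therefore yields K_{4} as a minor, and since treewidth is minor-monotone, tw(G) ≥ tw(K_{4}) = 3. Combining the bounds, tw(G) = 3.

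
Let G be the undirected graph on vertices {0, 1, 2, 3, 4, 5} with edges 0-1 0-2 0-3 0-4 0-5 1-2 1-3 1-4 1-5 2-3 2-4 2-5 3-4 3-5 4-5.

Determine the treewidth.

A width-5 tree decomposition is:
Bags: B1 = {0, 1, 2, 3, 4, 5}
Tree: (single bag)
A single bag containing all 6 vertices is trivially a valid decomposition of width 5. Conversely, {0, 1, 2, 3, 4, 5} is a clique of size 6, and the vertices of any clique must share a bag in every tree decomposition; so some bag has ≥ 6 vertices and tw(G) ≥ 5. Hence tw(G) = 5 exactly.

5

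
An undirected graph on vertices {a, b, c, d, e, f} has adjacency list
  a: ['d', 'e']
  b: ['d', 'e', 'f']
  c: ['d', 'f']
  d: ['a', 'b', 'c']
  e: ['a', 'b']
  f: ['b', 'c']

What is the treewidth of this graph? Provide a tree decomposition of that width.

Treewidth 2.
Bags: B1 = {a, d, e}  B2 = {b, d, e}  B3 = {b, c, d}  B4 = {b, c, f}
Tree: B1–B2, B2–B3, B3–B4

Each bag holds 3 vertices, so the decomposition has width 2, which upper-bounds the treewidth. Since a–e–b–d–a is a cycle in G, G is not acyclic. Forests are exactly the graphs of treewidth ≤ 1, so tw(G) ≥ 2. Therefore the treewidth is 2.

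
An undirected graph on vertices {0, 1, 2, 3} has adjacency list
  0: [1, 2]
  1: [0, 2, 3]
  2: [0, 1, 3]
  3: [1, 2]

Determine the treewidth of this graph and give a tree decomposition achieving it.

Treewidth 2.
One optimal decomposition is:
Bags: B1 = {1, 2, 3}  B2 = {0, 1, 2}
Tree: B1–B2

Every bag has size at most 3, so the width is 3 − 1 = 2 and tw(G) ≤ 2. Conversely, {0, 1, 2} is a clique of size 3, and the vertices of any clique must share a bag in every tree decomposition; so some bag has ≥ 3 vertices and tw(G) ≥ 2. Hence tw(G) = 2 exactly.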